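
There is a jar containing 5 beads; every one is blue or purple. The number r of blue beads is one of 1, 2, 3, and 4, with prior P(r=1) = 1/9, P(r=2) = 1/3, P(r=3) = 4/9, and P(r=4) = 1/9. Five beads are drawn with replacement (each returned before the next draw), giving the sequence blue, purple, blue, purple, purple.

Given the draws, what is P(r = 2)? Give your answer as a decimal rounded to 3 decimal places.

Compute the likelihood of the observed sequence for each case: P(data | r = 1) = (1/5)(4/5)(1/5)(4/5)(4/5) = 0.02048; P(data | r = 2) = (2/5)(3/5)(2/5)(3/5)(3/5) = 0.03456; P(data | r = 3) = (3/5)(2/5)(3/5)(2/5)(2/5) = 0.02304; P(data | r = 4) = (4/5)(1/5)(4/5)(1/5)(1/5) = 0.00512.
Multiplying each by its prior: 1/9 · 0.02048 = 0.0022756, 1/3 · 0.03456 = 0.01152, 4/9 · 0.02304 = 0.01024, 1/9 · 0.00512 = 0.00056889; summing to 0.024604.
Therefore the posterior P(r = 2 | data) = (0.01152) / (0.024604) = 0.46821.

0.468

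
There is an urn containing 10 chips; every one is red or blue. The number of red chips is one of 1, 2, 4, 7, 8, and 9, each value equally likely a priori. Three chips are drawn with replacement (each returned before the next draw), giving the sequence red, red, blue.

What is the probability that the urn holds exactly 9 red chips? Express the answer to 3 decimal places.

The likelihood of the observed sequence under each hypothesis: P(data | r = 1) = (1/10)(1/10)(9/10) = 0.009; P(data | r = 2) = (2/10)(2/10)(8/10) = 0.032; P(data | r = 4) = (4/10)(4/10)(6/10) = 0.096; P(data | r = 7) = (7/10)(7/10)(3/10) = 0.147; P(data | r = 8) = (8/10)(8/10)(2/10) = 0.128; P(data | r = 9) = (9/10)(9/10)(1/10) = 0.081.
The prior-weighted likelihoods are 1/6 · 0.009 = 0.0015, 1/6 · 0.032 = 0.0053333, 1/6 · 0.096 = 0.016, 1/6 · 0.147 = 0.0245, 1/6 · 0.128 = 0.021333, 1/6 · 0.081 = 0.0135; with total 0.082167.
By Bayes' rule, P(r = 9 | data) = (0.0135) / (0.082167) = 0.1643.

0.164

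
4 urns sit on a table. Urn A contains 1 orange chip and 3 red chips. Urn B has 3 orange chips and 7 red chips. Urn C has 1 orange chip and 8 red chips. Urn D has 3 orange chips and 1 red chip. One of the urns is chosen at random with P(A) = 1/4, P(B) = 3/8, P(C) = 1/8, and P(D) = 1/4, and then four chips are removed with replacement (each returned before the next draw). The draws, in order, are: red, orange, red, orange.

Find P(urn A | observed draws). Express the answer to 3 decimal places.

Under each hypothesis, the probability of the observed sequence is: P(data | urn A) = (3/4)(1/4)(3/4)(1/4) = 0.035156; P(data | urn B) = (7/10)(3/10)(7/10)(3/10) = 0.0441; P(data | urn C) = (8/9)(1/9)(8/9)(1/9) = 0.0097546; P(data | urn D) = (1/4)(3/4)(1/4)(3/4) = 0.035156.
Weighting by the prior gives 1/4 · 0.035156 = 0.0087891, 3/8 · 0.0441 = 0.016538, 1/8 · 0.0097546 = 0.0012193, 1/4 · 0.035156 = 0.0087891; summing to 0.035335.
Hence P(urn A | data) = (0.0087891) / (0.035335) = 0.24874.

0.249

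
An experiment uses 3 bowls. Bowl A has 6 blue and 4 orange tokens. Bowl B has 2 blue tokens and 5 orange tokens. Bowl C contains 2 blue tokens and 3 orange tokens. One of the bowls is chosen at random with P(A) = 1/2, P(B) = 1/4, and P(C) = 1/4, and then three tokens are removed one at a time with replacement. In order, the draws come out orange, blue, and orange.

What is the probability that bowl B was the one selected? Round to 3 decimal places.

0.303

The likelihood of the observed sequence under each hypothesis: P(data | bowl A) = (4/10)(6/10)(4/10) = 0.096; P(data | bowl B) = (5/7)(2/7)(5/7) = 0.14577; P(data | bowl C) = (3/5)(2/5)(3/5) = 0.144.
Multiplying each by its prior: 1/2 · 0.096 = 0.048, 1/4 · 0.14577 = 0.036443, 1/4 · 0.144 = 0.036; with total 0.12044.
Therefore the posterior P(bowl B | data) = (0.036443) / (0.12044) = 0.30258.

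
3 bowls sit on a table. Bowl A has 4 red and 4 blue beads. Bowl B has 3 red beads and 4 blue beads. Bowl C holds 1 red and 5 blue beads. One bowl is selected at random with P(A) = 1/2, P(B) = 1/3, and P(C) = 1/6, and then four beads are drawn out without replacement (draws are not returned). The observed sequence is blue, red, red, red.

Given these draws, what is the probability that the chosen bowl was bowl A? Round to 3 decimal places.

The likelihood of the observed sequence under each hypothesis: P(data | bowl A) = (4/8)(4/7)(3/6)(2/5) = 2/35; P(data | bowl B) = (4/7)(3/6)(2/5)(1/4) = 1/35; P(data | bowl C) = (5/6)(1/5)(0/4) = 0.
The prior-weighted likelihoods are 1/2 · 2/35 = 1/35, 1/3 · 1/35 = 1/105, 1/6 · 0 = 0; summing to 4/105.
So P(bowl A | data) = (1/35) / (4/105) = 3/4.

0.750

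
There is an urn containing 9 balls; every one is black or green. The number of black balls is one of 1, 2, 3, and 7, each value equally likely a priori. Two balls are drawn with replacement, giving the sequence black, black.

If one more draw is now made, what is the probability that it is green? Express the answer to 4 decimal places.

Compute the likelihood of the observed sequence for each case: P(data | r = 1) = (1/9)(1/9) = 1/81; P(data | r = 2) = (2/9)(2/9) = 4/81; P(data | r = 3) = (3/9)(3/9) = 1/9; P(data | r = 7) = (7/9)(7/9) = 49/81.
Weighting by the prior gives 1/4 · 1/81 = 1/324, 1/4 · 4/81 = 1/81, 1/4 · 1/9 = 1/36, 1/4 · 49/81 = 49/324; with total 7/36.
Normalising, the posterior is P(r = 1 | data) = 1/63, P(r = 2 | data) = 4/63, P(r = 3 | data) = 1/7, P(r = 7 | data) = 7/9.
The predictive probability is P(green next | data) = (8/9)(1/63) + (7/9)(4/63) + (2/3)(1/7) + (2/9)(7/9) = 188/567.

0.3316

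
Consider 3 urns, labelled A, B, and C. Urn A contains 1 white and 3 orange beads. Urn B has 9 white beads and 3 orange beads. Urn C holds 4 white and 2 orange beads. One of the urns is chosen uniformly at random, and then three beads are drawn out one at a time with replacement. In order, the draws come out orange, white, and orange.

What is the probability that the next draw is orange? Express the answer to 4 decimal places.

0.5424

For each hypothesis, P(data | H) works out to: P(data | urn A) = (3/4)(1/4)(3/4) = 0.14062; P(data | urn B) = (3/12)(9/12)(3/12) = 0.046875; P(data | urn C) = (2/6)(4/6)(2/6) = 0.074074.
The prior-weighted likelihoods are 1/3 · 0.14062 = 0.046875, 1/3 · 0.046875 = 0.015625, 1/3 · 0.074074 = 0.024691; with total 0.087191.
Dividing through by the total gives posterior P(urn A | data) = 0.53761, P(urn B | data) = 0.1792, P(urn C | data) = 0.28319.
The predictive probability is P(orange next | data) = (3/4)(0.53761) + (1/4)(0.1792) + (1/3)(0.28319) = 0.5424.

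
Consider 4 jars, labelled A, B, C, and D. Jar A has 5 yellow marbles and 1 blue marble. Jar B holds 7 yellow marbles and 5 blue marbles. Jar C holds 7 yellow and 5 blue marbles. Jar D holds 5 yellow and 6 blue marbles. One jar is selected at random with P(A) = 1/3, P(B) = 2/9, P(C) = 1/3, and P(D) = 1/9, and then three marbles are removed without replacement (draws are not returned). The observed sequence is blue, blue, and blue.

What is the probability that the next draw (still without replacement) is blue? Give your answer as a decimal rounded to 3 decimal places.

Compute the likelihood of the observed sequence for each case: P(data | jar A) = (1/6)(0/5) = 0; P(data | jar B) = (5/12)(4/11)(3/10) = 1/22; P(data | jar C) = (5/12)(4/11)(3/10) = 1/22; P(data | jar D) = (6/11)(5/10)(4/9) = 4/33.
The prior-weighted likelihoods are 1/3 · 0 = 0, 2/9 · 1/22 = 1/99, 1/3 · 1/22 = 1/66, 1/9 · 4/33 = 4/297; summing to 23/594.
The posterior is then P(jar A | data) = 0, P(jar B | data) = 6/23, P(jar C | data) = 9/23, P(jar D | data) = 8/23.
Averaging over the posterior, P(blue next | data) = (2/9)(6/23) + (2/9)(9/23) + (3/8)(8/23) = 19/69.

0.275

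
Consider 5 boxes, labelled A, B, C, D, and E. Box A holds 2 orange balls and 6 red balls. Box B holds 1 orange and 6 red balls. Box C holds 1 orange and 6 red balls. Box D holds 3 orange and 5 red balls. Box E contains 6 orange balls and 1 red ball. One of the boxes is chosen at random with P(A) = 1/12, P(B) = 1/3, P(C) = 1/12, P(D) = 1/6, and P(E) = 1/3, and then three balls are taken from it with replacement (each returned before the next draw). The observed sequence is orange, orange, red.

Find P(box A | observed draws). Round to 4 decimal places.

Under each hypothesis, the probability of the observed sequence is: P(data | box A) = (2/8)(2/8)(6/8) = 0.046875; P(data | box B) = (1/7)(1/7)(6/7) = 0.017493; P(data | box C) = (1/7)(1/7)(6/7) = 0.017493; P(data | box D) = (3/8)(3/8)(5/8) = 0.087891; P(data | box E) = (6/7)(6/7)(1/7) = 0.10496.
The prior-weighted likelihoods are 1/12 · 0.046875 = 0.0039062, 1/3 · 0.017493 = 0.0058309, 1/12 · 0.017493 = 0.0014577, 1/6 · 0.087891 = 0.014648, 1/3 · 0.10496 = 0.034985; with total 0.060829.
Therefore the posterior P(box A | data) = (0.0039062) / (0.060829) = 0.064217.

0.0642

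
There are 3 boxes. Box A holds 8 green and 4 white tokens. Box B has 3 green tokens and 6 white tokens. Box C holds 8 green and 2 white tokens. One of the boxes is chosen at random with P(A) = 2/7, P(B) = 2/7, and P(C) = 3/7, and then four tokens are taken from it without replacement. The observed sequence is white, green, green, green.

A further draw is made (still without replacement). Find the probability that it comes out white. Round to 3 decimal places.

0.270

For each hypothesis, P(data | H) works out to: P(data | box A) = (4/12)(8/11)(7/10)(6/9) = 0.11313; P(data | box B) = (6/9)(3/8)(2/7)(1/6) = 0.011905; P(data | box C) = (2/10)(8/9)(7/8)(6/7) = 0.13333.
The prior-weighted likelihoods are 2/7 · 0.11313 = 0.032323, 2/7 · 0.011905 = 0.0034014, 3/7 · 0.13333 = 0.057143; these sum to 0.092867.
Dividing through by the total gives posterior P(box A | data) = 0.34806, P(box B | data) = 0.036626, P(box C | data) = 0.61532.
The predictive probability is P(white next | data) = (3/8)(0.34806) + (1)(0.036626) + (1/6)(0.61532) = 0.2697.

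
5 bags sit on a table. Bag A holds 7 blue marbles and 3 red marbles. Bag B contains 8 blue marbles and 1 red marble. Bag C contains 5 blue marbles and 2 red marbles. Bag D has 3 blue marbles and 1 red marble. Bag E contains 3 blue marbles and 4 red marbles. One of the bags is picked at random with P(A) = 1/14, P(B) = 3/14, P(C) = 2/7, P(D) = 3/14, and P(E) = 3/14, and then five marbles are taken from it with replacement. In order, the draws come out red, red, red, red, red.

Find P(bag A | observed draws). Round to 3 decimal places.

0.012

Compute the likelihood of the observed sequence for each case: P(data | bag A) = (3/10)(3/10)(3/10)(3/10)(3/10) = 0.00243; P(data | bag B) = (1/9)(1/9)(1/9)(1/9)(1/9) = 1.6935e-05; P(data | bag C) = (2/7)(2/7)(2/7)(2/7)(2/7) = 0.001904; P(data | bag D) = (1/4)(1/4)(1/4)(1/4)(1/4) = 0.00097656; P(data | bag E) = (4/7)(4/7)(4/7)(4/7)(4/7) = 0.060927.
The prior-weighted likelihoods are 1/14 · 0.00243 = 0.00017357, 3/14 · 1.6935e-05 = 3.6289e-06, 2/7 · 0.001904 = 0.00054399, 3/14 · 0.00097656 = 0.00020926, 3/14 · 0.060927 = 0.013056; summing to 0.013986.
Therefore the posterior P(bag A | data) = (0.00017357) / (0.013986) = 0.01241.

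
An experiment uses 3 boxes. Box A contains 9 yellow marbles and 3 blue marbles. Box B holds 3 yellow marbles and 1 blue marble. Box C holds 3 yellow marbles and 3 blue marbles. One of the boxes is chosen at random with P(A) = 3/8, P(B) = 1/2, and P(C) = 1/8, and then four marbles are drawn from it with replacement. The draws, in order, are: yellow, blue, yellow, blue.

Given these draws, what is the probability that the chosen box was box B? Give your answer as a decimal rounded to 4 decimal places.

0.4557

Compute the likelihood of the observed sequence for each case: P(data | box A) = (9/12)(3/12)(9/12)(3/12) = 0.035156; P(data | box B) = (3/4)(1/4)(3/4)(1/4) = 0.035156; P(data | box C) = (3/6)(3/6)(3/6)(3/6) = 0.0625.
Weighting by the prior gives 3/8 · 0.035156 = 0.013184, 1/2 · 0.035156 = 0.017578, 1/8 · 0.0625 = 0.0078125; with total 0.038574.
So P(box B | data) = (0.017578) / (0.038574) = 0.4557.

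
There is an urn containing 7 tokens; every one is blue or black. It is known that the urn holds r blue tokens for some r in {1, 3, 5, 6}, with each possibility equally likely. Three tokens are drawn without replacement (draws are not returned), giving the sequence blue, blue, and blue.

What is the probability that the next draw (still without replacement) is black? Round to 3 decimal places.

0.355

The likelihood of the observed sequence under each hypothesis: P(data | r = 1) = (1/7)(0/6) = 0; P(data | r = 3) = (3/7)(2/6)(1/5) = 1/35; P(data | r = 5) = (5/7)(4/6)(3/5) = 2/7; P(data | r = 6) = (6/7)(5/6)(4/5) = 4/7.
The prior-weighted likelihoods are 1/4 · 0 = 0, 1/4 · 1/35 = 1/140, 1/4 · 2/7 = 1/14, 1/4 · 4/7 = 1/7; these sum to 31/140.
Dividing through by the total gives posterior P(r = 1 | data) = 0, P(r = 3 | data) = 1/31, P(r = 5 | data) = 10/31, P(r = 6 | data) = 20/31.
Averaging over the posterior, P(black next | data) = (1)(1/31) + (1/2)(10/31) + (1/4)(20/31) = 11/31.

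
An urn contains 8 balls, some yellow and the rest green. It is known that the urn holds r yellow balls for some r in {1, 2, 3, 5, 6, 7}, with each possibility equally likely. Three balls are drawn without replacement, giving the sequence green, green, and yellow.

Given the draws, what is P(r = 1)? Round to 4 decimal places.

0.2059

Under each hypothesis, the probability of the observed sequence is: P(data | r = 1) = (7/8)(6/7)(1/6) = 1/8; P(data | r = 2) = (6/8)(5/7)(2/6) = 5/28; P(data | r = 3) = (5/8)(4/7)(3/6) = 5/28; P(data | r = 5) = (3/8)(2/7)(5/6) = 5/56; P(data | r = 6) = (2/8)(1/7)(6/6) = 1/28; P(data | r = 7) = (1/8)(0/7) = 0.
Weighting by the prior gives 1/6 · 1/8 = 1/48, 1/6 · 5/28 = 5/168, 1/6 · 5/28 = 5/168, 1/6 · 5/56 = 5/336, 1/6 · 1/28 = 1/168, 1/6 · 0 = 0; these sum to 17/168.
By Bayes' rule, P(r = 1 | data) = (1/48) / (17/168) = 7/34.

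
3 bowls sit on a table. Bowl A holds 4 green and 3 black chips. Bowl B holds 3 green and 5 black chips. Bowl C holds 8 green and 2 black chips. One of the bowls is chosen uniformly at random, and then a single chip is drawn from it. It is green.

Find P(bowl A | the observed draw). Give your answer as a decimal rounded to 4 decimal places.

0.3272

Under each hypothesis, the probability of this draw is: P(data | bowl A) = (4/7) = 4/7; P(data | bowl B) = (3/8) = 3/8; P(data | bowl C) = (8/10) = 4/5.
Weighting by the prior gives 1/3 · 4/7 = 4/21, 1/3 · 3/8 = 1/8, 1/3 · 4/5 = 4/15; summing to 163/280.
Hence P(bowl A | data) = (4/21) / (163/280) = 160/489.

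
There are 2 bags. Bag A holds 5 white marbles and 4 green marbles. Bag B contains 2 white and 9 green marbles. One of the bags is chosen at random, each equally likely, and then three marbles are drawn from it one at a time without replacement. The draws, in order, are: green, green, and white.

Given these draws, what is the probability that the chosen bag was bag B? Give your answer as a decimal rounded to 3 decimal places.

For each hypothesis, P(data | H) works out to: P(data | bag A) = (4/9)(3/8)(5/7) = 0.11905; P(data | bag B) = (9/11)(8/10)(2/9) = 0.14545.
The prior-weighted likelihoods are 1/2 · 0.11905 = 0.059524, 1/2 · 0.14545 = 0.072727; with total 0.13225.
So P(bag B | data) = (0.072727) / (0.13225) = 0.54992.

0.550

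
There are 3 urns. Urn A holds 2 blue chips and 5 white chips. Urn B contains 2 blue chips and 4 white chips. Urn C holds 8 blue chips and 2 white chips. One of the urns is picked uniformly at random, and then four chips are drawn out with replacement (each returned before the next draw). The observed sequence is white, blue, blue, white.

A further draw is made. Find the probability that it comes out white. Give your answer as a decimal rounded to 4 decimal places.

Compute the likelihood of the observed sequence for each case: P(data | urn A) = (5/7)(2/7)(2/7)(5/7) = 0.041649; P(data | urn B) = (4/6)(2/6)(2/6)(4/6) = 0.049383; P(data | urn C) = (2/10)(8/10)(8/10)(2/10) = 0.0256.
The prior-weighted likelihoods are 1/3 · 0.041649 = 0.013883, 1/3 · 0.049383 = 0.016461, 1/3 · 0.0256 = 0.0085333; with total 0.038877.
Normalising, the posterior is P(urn A | data) = 0.3571, P(urn B | data) = 0.42341, P(urn C | data) = 0.21949.
So P(white next | data) = Σ P(white next | H) P(H | data) = (5/7)(0.3571) + (2/3)(0.42341) + (1/5)(0.21949) = 0.58124.

0.5812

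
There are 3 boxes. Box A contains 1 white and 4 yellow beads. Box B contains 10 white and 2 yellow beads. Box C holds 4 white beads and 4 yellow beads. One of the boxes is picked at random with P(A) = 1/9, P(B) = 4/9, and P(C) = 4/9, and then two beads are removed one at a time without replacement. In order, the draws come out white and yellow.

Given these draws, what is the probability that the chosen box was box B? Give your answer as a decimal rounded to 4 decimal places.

For each hypothesis, P(data | H) works out to: P(data | box A) = (1/5)(4/4) = 0.2; P(data | box B) = (10/12)(2/11) = 0.15152; P(data | box C) = (4/8)(4/7) = 0.28571.
The prior-weighted likelihoods are 1/9 · 0.2 = 0.022222, 4/9 · 0.15152 = 0.06734, 4/9 · 0.28571 = 0.12698; with total 0.21655.
So P(box B | data) = (0.06734) / (0.21655) = 0.31097.

0.3110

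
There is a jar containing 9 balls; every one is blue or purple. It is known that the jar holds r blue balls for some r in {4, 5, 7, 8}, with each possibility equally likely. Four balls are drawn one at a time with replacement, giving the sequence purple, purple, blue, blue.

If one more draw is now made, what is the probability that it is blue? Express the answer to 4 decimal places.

For each hypothesis, P(data | H) works out to: P(data | r = 4) = (5/9)(5/9)(4/9)(4/9) = 0.060966; P(data | r = 5) = (4/9)(4/9)(5/9)(5/9) = 0.060966; P(data | r = 7) = (2/9)(2/9)(7/9)(7/9) = 0.029873; P(data | r = 8) = (1/9)(1/9)(8/9)(8/9) = 0.0097546.
Multiplying each by its prior: 1/4 · 0.060966 = 0.015242, 1/4 · 0.060966 = 0.015242, 1/4 · 0.029873 = 0.0074684, 1/4 · 0.0097546 = 0.0024387; summing to 0.04039.
Normalising, the posterior is P(r = 4 | data) = 0.37736, P(r = 5 | data) = 0.37736, P(r = 7 | data) = 0.18491, P(r = 8 | data) = 0.060377.
Averaging over the posterior, P(blue next | data) = (4/9)(0.37736) + (5/9)(0.37736) + (7/9)(0.18491) + (8/9)(0.060377) = 0.57484.

0.5748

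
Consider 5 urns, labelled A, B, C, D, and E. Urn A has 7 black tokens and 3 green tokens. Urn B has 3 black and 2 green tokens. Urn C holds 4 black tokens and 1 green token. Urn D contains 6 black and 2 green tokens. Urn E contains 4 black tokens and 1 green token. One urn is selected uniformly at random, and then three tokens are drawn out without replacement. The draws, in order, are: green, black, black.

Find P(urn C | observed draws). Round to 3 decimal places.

Compute the likelihood of the observed sequence for each case: P(data | urn A) = (3/10)(7/9)(6/8) = 0.175; P(data | urn B) = (2/5)(3/4)(2/3) = 0.2; P(data | urn C) = (1/5)(4/4)(3/3) = 0.2; P(data | urn D) = (2/8)(6/7)(5/6) = 0.17857; P(data | urn E) = (1/5)(4/4)(3/3) = 0.2.
The prior-weighted likelihoods are 1/5 · 0.175 = 0.035, 1/5 · 0.2 = 0.04, 1/5 · 0.2 = 0.04, 1/5 · 0.17857 = 0.035714, 1/5 · 0.2 = 0.04; summing to 0.19071.
By Bayes' rule, P(urn C | data) = (0.04) / (0.19071) = 0.20974.

0.210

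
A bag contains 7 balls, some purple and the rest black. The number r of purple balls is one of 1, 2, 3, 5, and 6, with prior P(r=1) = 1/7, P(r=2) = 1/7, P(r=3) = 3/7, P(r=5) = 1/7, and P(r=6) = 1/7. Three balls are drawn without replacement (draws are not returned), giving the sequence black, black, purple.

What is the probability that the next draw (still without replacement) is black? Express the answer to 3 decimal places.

0.606

Compute the likelihood of the observed sequence for each case: P(data | r = 1) = (6/7)(5/6)(1/5) = 1/7; P(data | r = 2) = (5/7)(4/6)(2/5) = 4/21; P(data | r = 3) = (4/7)(3/6)(3/5) = 6/35; P(data | r = 5) = (2/7)(1/6)(5/5) = 1/21; P(data | r = 6) = (1/7)(0/6) = 0.
Multiplying each by its prior: 1/7 · 1/7 = 1/49, 1/7 · 4/21 = 4/147, 3/7 · 6/35 = 18/245, 1/7 · 1/21 = 1/147, 1/7 · 0 = 0; these sum to 94/735.
Dividing through by the total gives posterior P(r = 1 | data) = 15/94, P(r = 2 | data) = 10/47, P(r = 3 | data) = 27/47, P(r = 5 | data) = 5/94, P(r = 6 | data) = 0.
So P(black next | data) = Σ P(black next | H) P(H | data) = (1)(15/94) + (3/4)(10/47) + (1/2)(27/47) + (0)(5/94) = 57/94.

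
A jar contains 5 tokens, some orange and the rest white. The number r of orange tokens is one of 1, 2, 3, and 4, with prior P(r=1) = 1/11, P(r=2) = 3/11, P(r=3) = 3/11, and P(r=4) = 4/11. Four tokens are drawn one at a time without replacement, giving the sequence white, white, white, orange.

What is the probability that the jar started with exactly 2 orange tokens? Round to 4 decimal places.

0.6000

For each hypothesis, P(data | H) works out to: P(data | r = 1) = (4/5)(3/4)(2/3)(1/2) = 1/5; P(data | r = 2) = (3/5)(2/4)(1/3)(2/2) = 1/10; P(data | r = 3) = (2/5)(1/4)(0/3) = 0; P(data | r = 4) = (1/5)(0/4) = 0.
Weighting by the prior gives 1/11 · 1/5 = 1/55, 3/11 · 1/10 = 3/110, 3/11 · 0 = 0, 4/11 · 0 = 0; these sum to 1/22.
So P(r = 2 | data) = (3/110) / (1/22) = 3/5.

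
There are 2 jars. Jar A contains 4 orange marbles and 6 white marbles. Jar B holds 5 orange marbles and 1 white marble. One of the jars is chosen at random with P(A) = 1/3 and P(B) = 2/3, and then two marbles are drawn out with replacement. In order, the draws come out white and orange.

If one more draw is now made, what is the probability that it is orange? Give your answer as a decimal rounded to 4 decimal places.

0.6325

For each hypothesis, P(data | H) works out to: P(data | jar A) = (6/10)(4/10) = 0.24; P(data | jar B) = (1/6)(5/6) = 0.13889.
Weighting by the prior gives 1/3 · 0.24 = 0.08, 2/3 · 0.13889 = 0.092593; with total 0.17259.
Normalising, the posterior is P(jar A | data) = 0.46352, P(jar B | data) = 0.53648.
The predictive probability is P(orange next | data) = (2/5)(0.46352) + (5/6)(0.53648) = 0.63247.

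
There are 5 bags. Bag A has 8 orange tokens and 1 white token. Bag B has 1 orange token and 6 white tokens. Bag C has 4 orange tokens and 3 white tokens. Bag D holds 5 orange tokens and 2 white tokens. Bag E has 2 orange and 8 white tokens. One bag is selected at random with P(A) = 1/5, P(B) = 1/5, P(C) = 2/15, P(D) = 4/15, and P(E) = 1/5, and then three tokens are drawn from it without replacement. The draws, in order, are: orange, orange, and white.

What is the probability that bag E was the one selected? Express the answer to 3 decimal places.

The likelihood of the observed sequence under each hypothesis: P(data | bag A) = (8/9)(7/8)(1/7) = 0.11111; P(data | bag B) = (1/7)(0/6) = 0; P(data | bag C) = (4/7)(3/6)(3/5) = 0.17143; P(data | bag D) = (5/7)(4/6)(2/5) = 0.19048; P(data | bag E) = (2/10)(1/9)(8/8) = 0.022222.
The prior-weighted likelihoods are 1/5 · 0.11111 = 0.022222, 1/5 · 0 = 0, 2/15 · 0.17143 = 0.022857, 4/15 · 0.19048 = 0.050794, 1/5 · 0.022222 = 0.0044444; with total 0.10032.
Therefore the posterior P(bag E | data) = (0.0044444) / (0.10032) = 0.044304.

0.044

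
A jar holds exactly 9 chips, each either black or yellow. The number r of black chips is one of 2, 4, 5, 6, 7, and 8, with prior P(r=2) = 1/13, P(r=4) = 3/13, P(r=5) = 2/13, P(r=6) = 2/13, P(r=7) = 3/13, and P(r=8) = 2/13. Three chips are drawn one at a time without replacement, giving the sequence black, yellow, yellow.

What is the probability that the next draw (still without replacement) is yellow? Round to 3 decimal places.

0.434

The likelihood of the observed sequence under each hypothesis: P(data | r = 2) = (2/9)(7/8)(6/7) = 1/6; P(data | r = 4) = (4/9)(5/8)(4/7) = 10/63; P(data | r = 5) = (5/9)(4/8)(3/7) = 5/42; P(data | r = 6) = (6/9)(3/8)(2/7) = 1/14; P(data | r = 7) = (7/9)(2/8)(1/7) = 1/36; P(data | r = 8) = (8/9)(1/8)(0/7) = 0.
Multiplying each by its prior: 1/13 · 1/6 = 1/78, 3/13 · 10/63 = 10/273, 2/13 · 5/42 = 5/273, 2/13 · 1/14 = 1/91, 3/13 · 1/36 = 1/156, 2/13 · 0 = 0; with total 31/364.
The posterior is then P(r = 2 | data) = 14/93, P(r = 4 | data) = 40/93, P(r = 5 | data) = 20/93, P(r = 6 | data) = 4/31, P(r = 7 | data) = 7/93, P(r = 8 | data) = 0.
So P(yellow next | data) = Σ P(yellow next | H) P(H | data) = (5/6)(14/93) + (1/2)(40/93) + (1/3)(20/93) + (1/6)(4/31) + (0)(7/93) = 121/279.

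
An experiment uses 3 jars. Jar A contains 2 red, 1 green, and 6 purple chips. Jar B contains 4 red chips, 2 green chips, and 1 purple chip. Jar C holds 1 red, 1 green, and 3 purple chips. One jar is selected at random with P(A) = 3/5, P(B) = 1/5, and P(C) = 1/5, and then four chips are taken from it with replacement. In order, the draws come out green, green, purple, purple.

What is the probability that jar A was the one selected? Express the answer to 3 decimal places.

Compute the likelihood of the observed sequence for each case: P(data | jar A) = (1/9)(1/9)(6/9)(6/9) = 0.005487; P(data | jar B) = (2/7)(2/7)(1/7)(1/7) = 0.001666; P(data | jar C) = (1/5)(1/5)(3/5)(3/5) = 0.0144.
The prior-weighted likelihoods are 3/5 · 0.005487 = 0.0032922, 1/5 · 0.001666 = 0.00033319, 1/5 · 0.0144 = 0.00288; summing to 0.0065054.
Therefore the posterior P(jar A | data) = (0.0032922) / (0.0065054) = 0.50607.

0.506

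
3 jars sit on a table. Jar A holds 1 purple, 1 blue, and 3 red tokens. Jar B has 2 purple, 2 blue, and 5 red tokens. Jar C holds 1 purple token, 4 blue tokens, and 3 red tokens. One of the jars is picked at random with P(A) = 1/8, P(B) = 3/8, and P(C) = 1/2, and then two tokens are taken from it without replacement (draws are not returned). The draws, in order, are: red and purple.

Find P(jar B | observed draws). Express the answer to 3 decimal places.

0.534

Under each hypothesis, the probability of the observed sequence is: P(data | jar A) = (3/5)(1/4) = 3/20; P(data | jar B) = (5/9)(2/8) = 5/36; P(data | jar C) = (3/8)(1/7) = 3/56.
Multiplying each by its prior: 1/8 · 3/20 = 3/160, 3/8 · 5/36 = 5/96, 1/2 · 3/56 = 3/112; with total 41/420.
Therefore the posterior P(jar B | data) = (5/96) / (41/420) = 175/328.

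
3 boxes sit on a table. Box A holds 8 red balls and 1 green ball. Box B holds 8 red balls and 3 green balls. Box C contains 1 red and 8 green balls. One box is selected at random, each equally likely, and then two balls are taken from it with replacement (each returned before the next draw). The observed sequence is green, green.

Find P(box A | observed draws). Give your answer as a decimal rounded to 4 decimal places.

0.0141

For each hypothesis, P(data | H) works out to: P(data | box A) = (1/9)(1/9) = 0.012346; P(data | box B) = (3/11)(3/11) = 0.07438; P(data | box C) = (8/9)(8/9) = 0.79012.
The prior-weighted likelihoods are 1/3 · 0.012346 = 0.0041152, 1/3 · 0.07438 = 0.024793, 1/3 · 0.79012 = 0.26337; summing to 0.29228.
Hence P(box A | data) = (0.0041152) / (0.29228) = 0.01408.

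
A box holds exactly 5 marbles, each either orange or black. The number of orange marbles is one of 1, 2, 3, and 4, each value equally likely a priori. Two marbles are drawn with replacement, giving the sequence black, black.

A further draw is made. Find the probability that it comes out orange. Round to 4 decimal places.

The likelihood of the observed sequence under each hypothesis: P(data | r = 1) = (4/5)(4/5) = 16/25; P(data | r = 2) = (3/5)(3/5) = 9/25; P(data | r = 3) = (2/5)(2/5) = 4/25; P(data | r = 4) = (1/5)(1/5) = 1/25.
Weighting by the prior gives 1/4 · 16/25 = 4/25, 1/4 · 9/25 = 9/100, 1/4 · 4/25 = 1/25, 1/4 · 1/25 = 1/100; summing to 3/10.
Dividing through by the total gives posterior P(r = 1 | data) = 8/15, P(r = 2 | data) = 3/10, P(r = 3 | data) = 2/15, P(r = 4 | data) = 1/30.
Averaging over the posterior, P(orange next | data) = (1/5)(8/15) + (2/5)(3/10) + (3/5)(2/15) + (4/5)(1/30) = 1/3.

0.3333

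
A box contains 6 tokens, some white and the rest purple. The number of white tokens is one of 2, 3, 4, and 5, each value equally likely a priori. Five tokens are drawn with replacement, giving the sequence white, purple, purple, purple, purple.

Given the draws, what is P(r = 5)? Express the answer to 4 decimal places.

The likelihood of the observed sequence under each hypothesis: P(data | r = 2) = (2/6)(4/6)(4/6)(4/6)(4/6) = 0.065844; P(data | r = 3) = (3/6)(3/6)(3/6)(3/6)(3/6) = 0.03125; P(data | r = 4) = (4/6)(2/6)(2/6)(2/6)(2/6) = 0.0082305; P(data | r = 5) = (5/6)(1/6)(1/6)(1/6)(1/6) = 0.000643.
The prior-weighted likelihoods are 1/4 · 0.065844 = 0.016461, 1/4 · 0.03125 = 0.0078125, 1/4 · 0.0082305 = 0.0020576, 1/4 · 0.000643 = 0.00016075; summing to 0.026492.
Therefore the posterior P(r = 5 | data) = (0.00016075) / (0.026492) = 0.006068.

0.0061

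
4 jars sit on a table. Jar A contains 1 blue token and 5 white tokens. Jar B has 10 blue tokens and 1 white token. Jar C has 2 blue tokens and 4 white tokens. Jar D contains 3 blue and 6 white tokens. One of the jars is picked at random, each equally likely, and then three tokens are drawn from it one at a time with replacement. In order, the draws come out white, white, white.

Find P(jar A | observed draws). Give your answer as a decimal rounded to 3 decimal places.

0.494

Under each hypothesis, the probability of the observed sequence is: P(data | jar A) = (5/6)(5/6)(5/6) = 0.5787; P(data | jar B) = (1/11)(1/11)(1/11) = 0.00075131; P(data | jar C) = (4/6)(4/6)(4/6) = 0.2963; P(data | jar D) = (6/9)(6/9)(6/9) = 0.2963.
Multiplying each by its prior: 1/4 · 0.5787 = 0.14468, 1/4 · 0.00075131 = 0.00018783, 1/4 · 0.2963 = 0.074074, 1/4 · 0.2963 = 0.074074; with total 0.29301.
Hence P(jar A | data) = (0.14468) / (0.29301) = 0.49375.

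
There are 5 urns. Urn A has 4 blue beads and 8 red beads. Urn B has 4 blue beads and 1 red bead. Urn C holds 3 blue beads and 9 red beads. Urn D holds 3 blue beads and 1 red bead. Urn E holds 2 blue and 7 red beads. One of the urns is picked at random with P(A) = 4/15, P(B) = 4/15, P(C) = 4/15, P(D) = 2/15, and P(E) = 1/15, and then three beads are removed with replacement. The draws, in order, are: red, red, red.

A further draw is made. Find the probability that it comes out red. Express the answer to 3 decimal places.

For each hypothesis, P(data | H) works out to: P(data | urn A) = (8/12)(8/12)(8/12) = 0.2963; P(data | urn B) = (1/5)(1/5)(1/5) = 0.008; P(data | urn C) = (9/12)(9/12)(9/12) = 0.42188; P(data | urn D) = (1/4)(1/4)(1/4) = 0.015625; P(data | urn E) = (7/9)(7/9)(7/9) = 0.47051.
Multiplying each by its prior: 4/15 · 0.2963 = 0.079012, 4/15 · 0.008 = 0.0021333, 4/15 · 0.42188 = 0.1125, 2/15 · 0.015625 = 0.0020833, 1/15 · 0.47051 = 0.031367; with total 0.2271.
Dividing through by the total gives posterior P(urn A | data) = 0.34792, P(urn B | data) = 0.009394, P(urn C | data) = 0.49538, P(urn D | data) = 0.0091738, P(urn E | data) = 0.13812.
The predictive probability is P(red next | data) = (2/3)(0.34792) + (1/5)(0.009394) + (3/4)(0.49538) + (1/4)(0.0091738) + (7/9)(0.13812) = 0.71509.

0.715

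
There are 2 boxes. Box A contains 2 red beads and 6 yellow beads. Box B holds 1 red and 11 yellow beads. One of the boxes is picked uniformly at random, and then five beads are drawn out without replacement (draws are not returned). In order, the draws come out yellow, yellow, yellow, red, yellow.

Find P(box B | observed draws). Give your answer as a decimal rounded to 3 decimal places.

The likelihood of the observed sequence under each hypothesis: P(data | box A) = (6/8)(5/7)(4/6)(2/5)(3/4) = 3/28; P(data | box B) = (11/12)(10/11)(9/10)(1/9)(8/8) = 1/12.
The prior-weighted likelihoods are 1/2 · 3/28 = 3/56, 1/2 · 1/12 = 1/24; these sum to 2/21.
So P(box B | data) = (1/24) / (2/21) = 7/16.

0.438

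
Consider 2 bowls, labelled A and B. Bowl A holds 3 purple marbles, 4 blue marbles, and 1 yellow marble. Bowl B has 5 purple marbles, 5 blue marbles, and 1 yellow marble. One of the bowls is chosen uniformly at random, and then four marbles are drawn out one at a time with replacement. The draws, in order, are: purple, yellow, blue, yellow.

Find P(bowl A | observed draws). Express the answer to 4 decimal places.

Under each hypothesis, the probability of the observed sequence is: P(data | bowl A) = (3/8)(1/8)(4/8)(1/8) = 0.0029297; P(data | bowl B) = (5/11)(1/11)(5/11)(1/11) = 0.0017075.
Weighting by the prior gives 1/2 · 0.0029297 = 0.0014648, 1/2 · 0.0017075 = 0.00085377; these sum to 0.0023186.
Therefore the posterior P(bowl A | data) = (0.0014648) / (0.0023186) = 0.63178.

0.6318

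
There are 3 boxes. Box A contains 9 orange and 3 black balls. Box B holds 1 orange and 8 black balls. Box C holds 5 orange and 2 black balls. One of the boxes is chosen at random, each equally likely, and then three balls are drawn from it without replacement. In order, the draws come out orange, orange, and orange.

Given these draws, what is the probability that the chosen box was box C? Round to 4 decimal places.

0.4280

The likelihood of the observed sequence under each hypothesis: P(data | box A) = (9/12)(8/11)(7/10) = 0.38182; P(data | box B) = (1/9)(0/8) = 0; P(data | box C) = (5/7)(4/6)(3/5) = 0.28571.
Weighting by the prior gives 1/3 · 0.38182 = 0.12727, 1/3 · 0 = 0, 1/3 · 0.28571 = 0.095238; these sum to 0.22251.
By Bayes' rule, P(box C | data) = (0.095238) / (0.22251) = 0.42802.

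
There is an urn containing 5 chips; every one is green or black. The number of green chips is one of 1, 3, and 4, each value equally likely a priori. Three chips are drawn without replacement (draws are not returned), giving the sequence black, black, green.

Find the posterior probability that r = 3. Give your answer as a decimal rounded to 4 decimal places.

For each hypothesis, P(data | H) works out to: P(data | r = 1) = (4/5)(3/4)(1/3) = 1/5; P(data | r = 3) = (2/5)(1/4)(3/3) = 1/10; P(data | r = 4) = (1/5)(0/4) = 0.
Multiplying each by its prior: 1/3 · 1/5 = 1/15, 1/3 · 1/10 = 1/30, 1/3 · 0 = 0; these sum to 1/10.
Therefore the posterior P(r = 3 | data) = (1/30) / (1/10) = 1/3.

0.3333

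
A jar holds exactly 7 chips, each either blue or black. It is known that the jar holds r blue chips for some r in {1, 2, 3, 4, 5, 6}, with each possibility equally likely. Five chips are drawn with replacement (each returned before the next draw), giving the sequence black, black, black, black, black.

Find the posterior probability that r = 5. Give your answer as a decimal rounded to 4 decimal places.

Under each hypothesis, the probability of the observed sequence is: P(data | r = 1) = (6/7)(6/7)(6/7)(6/7)(6/7) = 0.46266; P(data | r = 2) = (5/7)(5/7)(5/7)(5/7)(5/7) = 0.18593; P(data | r = 3) = (4/7)(4/7)(4/7)(4/7)(4/7) = 0.060927; P(data | r = 4) = (3/7)(3/7)(3/7)(3/7)(3/7) = 0.014458; P(data | r = 5) = (2/7)(2/7)(2/7)(2/7)(2/7) = 0.001904; P(data | r = 6) = (1/7)(1/7)(1/7)(1/7)(1/7) = 5.9499e-05.
The prior-weighted likelihoods are 1/6 · 0.46266 = 0.077111, 1/6 · 0.18593 = 0.030989, 1/6 · 0.060927 = 0.010154, 1/6 · 0.014458 = 0.0024097, 1/6 · 0.001904 = 0.00031733, 1/6 · 5.9499e-05 = 9.9165e-06; these sum to 0.12099.
By Bayes' rule, P(r = 5 | data) = (0.00031733) / (0.12099) = 0.0026227.

0.0026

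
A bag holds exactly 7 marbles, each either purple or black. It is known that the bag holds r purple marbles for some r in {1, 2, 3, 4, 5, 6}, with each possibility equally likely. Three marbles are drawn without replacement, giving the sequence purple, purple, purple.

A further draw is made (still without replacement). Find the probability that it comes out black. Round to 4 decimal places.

0.4000

For each hypothesis, P(data | H) works out to: P(data | r = 1) = (1/7)(0/6) = 0; P(data | r = 2) = (2/7)(1/6)(0/5) = 0; P(data | r = 3) = (3/7)(2/6)(1/5) = 1/35; P(data | r = 4) = (4/7)(3/6)(2/5) = 4/35; P(data | r = 5) = (5/7)(4/6)(3/5) = 2/7; P(data | r = 6) = (6/7)(5/6)(4/5) = 4/7.
Multiplying each by its prior: 1/6 · 0 = 0, 1/6 · 0 = 0, 1/6 · 1/35 = 1/210, 1/6 · 4/35 = 2/105, 1/6 · 2/7 = 1/21, 1/6 · 4/7 = 2/21; summing to 1/6.
Dividing through by the total gives posterior P(r = 1 | data) = 0, P(r = 2 | data) = 0, P(r = 3 | data) = 1/35, P(r = 4 | data) = 4/35, P(r = 5 | data) = 2/7, P(r = 6 | data) = 4/7.
The predictive probability is P(black next | data) = (1)(1/35) + (3/4)(4/35) + (1/2)(2/7) + (1/4)(4/7) = 2/5.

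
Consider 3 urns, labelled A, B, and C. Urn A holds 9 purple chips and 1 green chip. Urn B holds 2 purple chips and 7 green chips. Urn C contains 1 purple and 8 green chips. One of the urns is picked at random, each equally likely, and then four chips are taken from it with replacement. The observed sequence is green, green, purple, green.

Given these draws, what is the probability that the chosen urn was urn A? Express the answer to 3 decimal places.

0.005

Under each hypothesis, the probability of the observed sequence is: P(data | urn A) = (1/10)(1/10)(9/10)(1/10) = 0.0009; P(data | urn B) = (7/9)(7/9)(2/9)(7/9) = 0.10456; P(data | urn C) = (8/9)(8/9)(1/9)(8/9) = 0.078037.
Multiplying each by its prior: 1/3 · 0.0009 = 0.0003, 1/3 · 0.10456 = 0.034852, 1/3 · 0.078037 = 0.026012; these sum to 0.061165.
By Bayes' rule, P(urn A | data) = (0.0003) / (0.061165) = 0.0049048.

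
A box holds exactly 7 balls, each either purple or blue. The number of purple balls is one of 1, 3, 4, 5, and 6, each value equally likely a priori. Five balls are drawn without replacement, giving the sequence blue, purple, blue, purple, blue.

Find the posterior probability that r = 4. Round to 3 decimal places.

For each hypothesis, P(data | H) works out to: P(data | r = 1) = (6/7)(1/6)(5/5)(0/4) = 0; P(data | r = 3) = (4/7)(3/6)(3/5)(2/4)(2/3) = 2/35; P(data | r = 4) = (3/7)(4/6)(2/5)(3/4)(1/3) = 1/35; P(data | r = 5) = (2/7)(5/6)(1/5)(4/4)(0/3) = 0; P(data | r = 6) = (1/7)(6/6)(0/5) = 0.
Multiplying each by its prior: 1/5 · 0 = 0, 1/5 · 2/35 = 2/175, 1/5 · 1/35 = 1/175, 1/5 · 0 = 0, 1/5 · 0 = 0; with total 3/175.
Hence P(r = 4 | data) = (1/175) / (3/175) = 1/3.

0.333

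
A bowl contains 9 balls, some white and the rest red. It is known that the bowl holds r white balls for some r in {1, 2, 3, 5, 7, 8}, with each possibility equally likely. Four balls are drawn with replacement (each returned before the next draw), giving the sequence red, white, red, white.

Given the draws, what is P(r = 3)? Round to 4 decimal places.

The likelihood of the observed sequence under each hypothesis: P(data | r = 1) = (8/9)(1/9)(8/9)(1/9) = 0.0097546; P(data | r = 2) = (7/9)(2/9)(7/9)(2/9) = 0.029873; P(data | r = 3) = (6/9)(3/9)(6/9)(3/9) = 0.049383; P(data | r = 5) = (4/9)(5/9)(4/9)(5/9) = 0.060966; P(data | r = 7) = (2/9)(7/9)(2/9)(7/9) = 0.029873; P(data | r = 8) = (1/9)(8/9)(1/9)(8/9) = 0.0097546.
The prior-weighted likelihoods are 1/6 · 0.0097546 = 0.0016258, 1/6 · 0.029873 = 0.0049789, 1/6 · 0.049383 = 0.0082305, 1/6 · 0.060966 = 0.010161, 1/6 · 0.029873 = 0.0049789, 1/6 · 0.0097546 = 0.0016258; with total 0.031601.
Therefore the posterior P(r = 3 | data) = (0.0082305) / (0.031601) = 0.26045.

0.2605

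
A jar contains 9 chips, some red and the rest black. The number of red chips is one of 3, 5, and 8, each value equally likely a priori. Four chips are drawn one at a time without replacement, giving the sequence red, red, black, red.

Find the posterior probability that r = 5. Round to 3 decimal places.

0.392

Under each hypothesis, the probability of the observed sequence is: P(data | r = 3) = (3/9)(2/8)(6/7)(1/6) = 1/84; P(data | r = 5) = (5/9)(4/8)(4/7)(3/6) = 5/63; P(data | r = 8) = (8/9)(7/8)(1/7)(6/6) = 1/9.
Weighting by the prior gives 1/3 · 1/84 = 1/252, 1/3 · 5/63 = 5/189, 1/3 · 1/9 = 1/27; these sum to 17/252.
By Bayes' rule, P(r = 5 | data) = (5/189) / (17/252) = 20/51.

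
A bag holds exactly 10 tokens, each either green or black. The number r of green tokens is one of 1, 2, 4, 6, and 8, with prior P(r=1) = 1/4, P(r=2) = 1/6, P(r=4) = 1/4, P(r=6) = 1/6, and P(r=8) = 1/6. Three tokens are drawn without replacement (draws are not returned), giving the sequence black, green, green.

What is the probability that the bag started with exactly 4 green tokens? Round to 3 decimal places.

The likelihood of the observed sequence under each hypothesis: P(data | r = 1) = (9/10)(1/9)(0/8) = 0; P(data | r = 2) = (8/10)(2/9)(1/8) = 0.022222; P(data | r = 4) = (6/10)(4/9)(3/8) = 0.1; P(data | r = 6) = (4/10)(6/9)(5/8) = 0.16667; P(data | r = 8) = (2/10)(8/9)(7/8) = 0.15556.
The prior-weighted likelihoods are 1/4 · 0 = 0, 1/6 · 0.022222 = 0.0037037, 1/4 · 0.1 = 0.025, 1/6 · 0.16667 = 0.027778, 1/6 · 0.15556 = 0.025926; these sum to 0.082407.
Hence P(r = 4 | data) = (0.025) / (0.082407) = 0.30337.

0.303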